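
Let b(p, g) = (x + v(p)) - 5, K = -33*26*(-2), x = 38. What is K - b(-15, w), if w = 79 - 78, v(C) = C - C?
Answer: 1683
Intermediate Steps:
K = 1716 (K = -858*(-2) = 1716)
v(C) = 0
w = 1
b(p, g) = 33 (b(p, g) = (38 + 0) - 5 = 38 - 5 = 33)
K - b(-15, w) = 1716 - 1*33 = 1716 - 33 = 1683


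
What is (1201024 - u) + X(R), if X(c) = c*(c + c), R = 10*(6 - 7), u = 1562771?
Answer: -361547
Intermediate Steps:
R = -10 (R = 10*(-1) = -10)
X(c) = 2*c² (X(c) = c*(2*c) = 2*c²)
(1201024 - u) + X(R) = (1201024 - 1*1562771) + 2*(-10)² = (1201024 - 1562771) + 2*100 = -361747 + 200 = -361547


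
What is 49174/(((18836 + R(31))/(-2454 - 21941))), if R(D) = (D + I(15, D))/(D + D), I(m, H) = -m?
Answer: -808425905/12694 ≈ -63686.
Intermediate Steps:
R(D) = (-15 + D)/(2*D) (R(D) = (D - 1*15)/(D + D) = (D - 15)/((2*D)) = (-15 + D)*(1/(2*D)) = (-15 + D)/(2*D))
49174/(((18836 + R(31))/(-2454 - 21941))) = 49174/(((18836 + (½)*(-15 + 31)/31)/(-2454 - 21941))) = 49174/(((18836 + (½)*(1/31)*16)/(-24395))) = 49174/(((18836 + 8/31)*(-1/24395))) = 49174/(((583924/31)*(-1/24395))) = 49174/(-583924/756245) = 49174*(-756245/583924) = -808425905/12694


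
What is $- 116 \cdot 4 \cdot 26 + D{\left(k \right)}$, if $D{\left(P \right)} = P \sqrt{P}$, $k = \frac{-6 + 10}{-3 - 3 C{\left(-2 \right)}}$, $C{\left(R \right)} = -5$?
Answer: $-12064 + \frac{\sqrt{3}}{9} \approx -12064.0$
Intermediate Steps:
$k = \frac{1}{3}$ ($k = \frac{-6 + 10}{-3 - -15} = \frac{4}{-3 + 15} = \frac{4}{12} = 4 \cdot \frac{1}{12} = \frac{1}{3} \approx 0.33333$)
$D{\left(P \right)} = P^{\frac{3}{2}}$
$- 116 \cdot 4 \cdot 26 + D{\left(k \right)} = - 116 \cdot 4 \cdot 26 + \left(\frac{1}{3}\right)^{\frac{3}{2}} = \left(-116\right) 104 + \frac{\sqrt{3}}{9} = -12064 + \frac{\sqrt{3}}{9}$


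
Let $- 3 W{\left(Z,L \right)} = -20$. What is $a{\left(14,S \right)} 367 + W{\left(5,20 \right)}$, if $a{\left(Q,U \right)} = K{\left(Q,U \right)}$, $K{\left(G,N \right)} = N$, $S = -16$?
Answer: $- \frac{17596}{3} \approx -5865.3$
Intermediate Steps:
$W{\left(Z,L \right)} = \frac{20}{3}$ ($W{\left(Z,L \right)} = \left(- \frac{1}{3}\right) \left(-20\right) = \frac{20}{3}$)
$a{\left(Q,U \right)} = U$
$a{\left(14,S \right)} 367 + W{\left(5,20 \right)} = \left(-16\right) 367 + \frac{20}{3} = -5872 + \frac{20}{3} = - \frac{17596}{3}$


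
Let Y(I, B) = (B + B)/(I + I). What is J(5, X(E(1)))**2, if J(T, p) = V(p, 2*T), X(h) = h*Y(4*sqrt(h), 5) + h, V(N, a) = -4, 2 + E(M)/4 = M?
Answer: 16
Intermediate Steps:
E(M) = -8 + 4*M
Y(I, B) = B/I (Y(I, B) = (2*B)/((2*I)) = (2*B)*(1/(2*I)) = B/I)
X(h) = h + 5*sqrt(h)/4 (X(h) = h*(5/((4*sqrt(h)))) + h = h*(5*(1/(4*sqrt(h)))) + h = h*(5/(4*sqrt(h))) + h = 5*sqrt(h)/4 + h = h + 5*sqrt(h)/4)
J(T, p) = -4
J(5, X(E(1)))**2 = (-4)**2 = 16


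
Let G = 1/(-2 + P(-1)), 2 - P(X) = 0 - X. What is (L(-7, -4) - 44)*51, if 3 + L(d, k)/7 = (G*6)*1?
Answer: -5457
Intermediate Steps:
P(X) = 2 + X (P(X) = 2 - (0 - X) = 2 - (-1)*X = 2 + X)
G = -1 (G = 1/(-2 + (2 - 1)) = 1/(-2 + 1) = 1/(-1) = -1)
L(d, k) = -63 (L(d, k) = -21 + 7*(-1*6*1) = -21 + 7*(-6*1) = -21 + 7*(-6) = -21 - 42 = -63)
(L(-7, -4) - 44)*51 = (-63 - 44)*51 = -107*51 = -5457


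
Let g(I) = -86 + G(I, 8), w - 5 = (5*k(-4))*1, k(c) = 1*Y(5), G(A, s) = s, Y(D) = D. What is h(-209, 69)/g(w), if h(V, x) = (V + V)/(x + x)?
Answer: 209/5382 ≈ 0.038833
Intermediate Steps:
k(c) = 5 (k(c) = 1*5 = 5)
h(V, x) = V/x (h(V, x) = (2*V)/((2*x)) = (2*V)*(1/(2*x)) = V/x)
w = 30 (w = 5 + (5*5)*1 = 5 + 25*1 = 5 + 25 = 30)
g(I) = -78 (g(I) = -86 + 8 = -78)
h(-209, 69)/g(w) = -209/69/(-78) = -209*1/69*(-1/78) = -209/69*(-1/78) = 209/5382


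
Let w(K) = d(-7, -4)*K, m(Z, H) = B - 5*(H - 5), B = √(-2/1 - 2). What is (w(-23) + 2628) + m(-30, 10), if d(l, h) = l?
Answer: 2764 + 2*I ≈ 2764.0 + 2.0*I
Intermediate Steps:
B = 2*I (B = √(-2*1 - 2) = √(-2 - 2) = √(-4) = 2*I ≈ 2.0*I)
m(Z, H) = 25 - 5*H + 2*I (m(Z, H) = 2*I - 5*(H - 5) = 2*I - 5*(-5 + H) = 2*I + (25 - 5*H) = 25 - 5*H + 2*I)
w(K) = -7*K
(w(-23) + 2628) + m(-30, 10) = (-7*(-23) + 2628) + (25 - 5*10 + 2*I) = (161 + 2628) + (25 - 50 + 2*I) = 2789 + (-25 + 2*I) = 2764 + 2*I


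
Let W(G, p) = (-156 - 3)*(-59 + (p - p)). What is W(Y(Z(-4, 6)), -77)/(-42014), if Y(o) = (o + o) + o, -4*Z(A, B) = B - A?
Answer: -9381/42014 ≈ -0.22328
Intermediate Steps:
Z(A, B) = -B/4 + A/4 (Z(A, B) = -(B - A)/4 = -B/4 + A/4)
Y(o) = 3*o (Y(o) = 2*o + o = 3*o)
W(G, p) = 9381 (W(G, p) = -159*(-59 + 0) = -159*(-59) = 9381)
W(Y(Z(-4, 6)), -77)/(-42014) = 9381/(-42014) = 9381*(-1/42014) = -9381/42014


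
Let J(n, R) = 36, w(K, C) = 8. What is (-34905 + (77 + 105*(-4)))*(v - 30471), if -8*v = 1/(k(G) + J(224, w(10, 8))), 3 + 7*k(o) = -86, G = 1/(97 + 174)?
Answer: 175068845546/163 ≈ 1.0740e+9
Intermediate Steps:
G = 1/271 ≈ 0.0036900
k(o) = -89/7 (k(o) = -3/7 + (⅐)*(-86) = -3/7 - 86/7 = -89/7)
v = -7/1304 (v = -1/(8*(-89/7 + 36)) = -1/(8*163/7) = -⅛*7/163 = -7/1304 ≈ -0.0053681)
(-34905 + (77 + 105*(-4)))*(v - 30471) = (-34905 + (77 + 105*(-4)))*(-7/1304 - 30471) = (-34905 + (77 - 420))*(-39734191/1304) = (-34905 - 343)*(-39734191/1304) = -35248*(-39734191/1304) = 175068845546/163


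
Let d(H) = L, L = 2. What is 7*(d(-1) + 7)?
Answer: 63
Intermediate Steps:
d(H) = 2
7*(d(-1) + 7) = 7*(2 + 7) = 7*9 = 63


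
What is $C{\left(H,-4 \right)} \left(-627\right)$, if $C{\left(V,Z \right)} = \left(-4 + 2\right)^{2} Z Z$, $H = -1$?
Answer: $-40128$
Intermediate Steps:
$C{\left(V,Z \right)} = 4 Z^{2}$ ($C{\left(V,Z \right)} = \left(-2\right)^{2} Z Z = 4 Z Z = 4 Z^{2}$)
$C{\left(H,-4 \right)} \left(-627\right) = 4 \left(-4\right)^{2} \left(-627\right) = 4 \cdot 16 \left(-627\right) = 64 \left(-627\right) = -40128$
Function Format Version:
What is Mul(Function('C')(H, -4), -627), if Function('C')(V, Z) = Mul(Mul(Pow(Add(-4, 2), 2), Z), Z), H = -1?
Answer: -40128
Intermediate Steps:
Function('C')(V, Z) = Mul(4, Pow(Z, 2)) (Function('C')(V, Z) = Mul(Mul(Pow(-2, 2), Z), Z) = Mul(Mul(4, Z), Z) = Mul(4, Pow(Z, 2)))
Mul(Function('C')(H, -4), -627) = Mul(Mul(4, Pow(-4, 2)), -627) = Mul(Mul(4, 16), -627) = Mul(64, -627) = -40128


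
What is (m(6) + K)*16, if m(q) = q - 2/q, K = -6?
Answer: -16/3 ≈ -5.3333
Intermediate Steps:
(m(6) + K)*16 = ((6 - 2/6) - 6)*16 = ((6 - 2*⅙) - 6)*16 = ((6 - ⅓) - 6)*16 = (17/3 - 6)*16 = -⅓*16 = -16/3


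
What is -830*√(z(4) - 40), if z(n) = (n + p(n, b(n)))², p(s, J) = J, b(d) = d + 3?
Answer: -7470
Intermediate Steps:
b(d) = 3 + d
z(n) = (3 + 2*n)² (z(n) = (n + (3 + n))² = (3 + 2*n)²)
-830*√(z(4) - 40) = -830*√((3 + 2*4)² - 40) = -830*√((3 + 8)² - 40) = -830*√(11² - 40) = -830*√(121 - 40) = -830*√81 = -830*9 = -7470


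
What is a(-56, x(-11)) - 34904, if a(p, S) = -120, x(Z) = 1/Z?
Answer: -35024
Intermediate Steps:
a(-56, x(-11)) - 34904 = -120 - 34904 = -35024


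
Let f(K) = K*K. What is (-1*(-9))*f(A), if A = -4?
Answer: 144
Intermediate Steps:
f(K) = K²
(-1*(-9))*f(A) = -1*(-9)*(-4)² = 9*16 = 144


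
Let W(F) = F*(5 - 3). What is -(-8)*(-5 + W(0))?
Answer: -40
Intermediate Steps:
W(F) = 2*F (W(F) = F*2 = 2*F)
-(-8)*(-5 + W(0)) = -(-8)*(-5 + 2*0) = -(-8)*(-5 + 0) = -(-8)*(-5) = -4*10 = -40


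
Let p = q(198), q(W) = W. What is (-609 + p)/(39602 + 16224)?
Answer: -411/55826 ≈ -0.0073622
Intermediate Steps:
p = 198
(-609 + p)/(39602 + 16224) = (-609 + 198)/(39602 + 16224) = -411/55826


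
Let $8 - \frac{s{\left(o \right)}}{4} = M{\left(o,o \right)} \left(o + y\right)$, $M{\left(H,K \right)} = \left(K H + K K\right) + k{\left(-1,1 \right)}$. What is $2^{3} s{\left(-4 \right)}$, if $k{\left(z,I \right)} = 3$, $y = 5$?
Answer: $-864$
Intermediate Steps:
$M{\left(H,K \right)} = 3 + K^{2} + H K$ ($M{\left(H,K \right)} = \left(K H + K K\right) + 3 = \left(H K + K^{2}\right) + 3 = \left(K^{2} + H K\right) + 3 = 3 + K^{2} + H K$)
$s{\left(o \right)} = 32 - 4 \left(3 + 2 o^{2}\right) \left(5 + o\right)$ ($s{\left(o \right)} = 32 - 4 \left(3 + o^{2} + o o\right) \left(o + 5\right) = 32 - 4 \left(3 + o^{2} + o^{2}\right) \left(5 + o\right) = 32 - 4 \left(3 + 2 o^{2}\right) \left(5 + o\right)$)
$2^{3} s{\left(-4 \right)} = 2^{3} \left(-28 - 40 \left(-4\right)^{2} - -48 - 8 \left(-4\right)^{3}\right) = 8 \left(-28 - 640 + 48 - -512\right) = 8 \left(-28 - 640 + 48 + 512\right) = 8 \left(-108\right) = -864$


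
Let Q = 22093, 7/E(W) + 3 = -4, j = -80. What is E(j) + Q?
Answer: 22092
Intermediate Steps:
E(W) = -1 (E(W) = 7/(-3 - 4) = 7/(-7) = 7*(-1/7) = -1)
E(j) + Q = -1 + 22093 = 22092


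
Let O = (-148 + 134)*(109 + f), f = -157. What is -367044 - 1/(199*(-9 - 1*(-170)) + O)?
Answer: -12006376285/32711 ≈ -3.6704e+5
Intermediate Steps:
O = 672 (O = (-148 + 134)*(109 - 157) = -14*(-48) = 672)
-367044 - 1/(199*(-9 - 1*(-170)) + O) = -367044 - 1/(199*(-9 - 1*(-170)) + 672) = -367044 - 1/(199*(-9 + 170) + 672) = -367044 - 1/(199*161 + 672) = -367044 - 1/(32039 + 672) = -367044 - 1/32711 = -12006376285/32711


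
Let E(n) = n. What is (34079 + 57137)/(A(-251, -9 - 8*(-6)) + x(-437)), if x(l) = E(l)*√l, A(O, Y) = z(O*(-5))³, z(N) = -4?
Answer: -5837824/83457549 + 39861392*I*√437/83457549 ≈ -0.06995 + 9.9845*I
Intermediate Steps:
A(O, Y) = -64 (A(O, Y) = (-4)³ = -64)
x(l) = l^(3/2) (x(l) = l*√l = l^(3/2))
(34079 + 57137)/(A(-251, -9 - 8*(-6)) + x(-437)) = (34079 + 57137)/(-64 + (-437)^(3/2)) = 91216/(-64 - 437*I*√437)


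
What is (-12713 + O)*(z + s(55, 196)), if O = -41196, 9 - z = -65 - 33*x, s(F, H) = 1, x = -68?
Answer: 116928621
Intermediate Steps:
z = -2170 (z = 9 - (-65 - 33*(-68)) = 9 - (-65 + 2244) = 9 - 1*2179 = 9 - 2179 = -2170)
(-12713 + O)*(z + s(55, 196)) = (-12713 - 41196)*(-2170 + 1) = -53909*(-2169) = 116928621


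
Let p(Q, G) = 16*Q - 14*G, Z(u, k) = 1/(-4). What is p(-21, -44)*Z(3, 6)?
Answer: -70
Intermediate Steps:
Z(u, k) = -¼
p(Q, G) = -14*G + 16*Q
p(-21, -44)*Z(3, 6) = (-14*(-44) + 16*(-21))*(-¼) = (616 - 336)*(-¼) = 280*(-¼) = -70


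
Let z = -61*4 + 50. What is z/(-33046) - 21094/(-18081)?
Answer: 8543659/7286643 ≈ 1.1725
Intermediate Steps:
z = -194 (z = -244 + 50 = -194)
z/(-33046) - 21094/(-18081) = -194/(-33046) - 21094/(-18081) = -194*(-1/33046) - 21094*(-1/18081) = 97/16523 + 21094/18081 = 8543659/7286643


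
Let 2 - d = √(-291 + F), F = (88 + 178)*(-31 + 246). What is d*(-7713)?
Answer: -15426 + 7713*√56899 ≈ 1.8244e+6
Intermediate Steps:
F = 57190 (F = 266*215 = 57190)
d = 2 - √56899 (d = 2 - √(-291 + 57190) = 2 - √56899 ≈ -236.54)
d*(-7713) = (2 - √56899)*(-7713) = -15426 + 7713*√56899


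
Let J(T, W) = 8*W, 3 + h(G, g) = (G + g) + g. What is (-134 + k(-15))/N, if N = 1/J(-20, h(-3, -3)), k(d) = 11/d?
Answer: 64672/5 ≈ 12934.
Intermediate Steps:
h(G, g) = -3 + G + 2*g (h(G, g) = -3 + ((G + g) + g) = -3 + (G + 2*g) = -3 + G + 2*g)
N = -1/96 (N = 1/(8*(-3 - 3 + 2*(-3))) = 1/(8*(-3 - 3 - 6)) = 1/(8*(-12)) = 1/(-96) = -1/96 ≈ -0.010417)
(-134 + k(-15))/N = (-134 + 11/(-15))/(-1/96) = (-134 + 11*(-1/15))*(-96) = (-134 - 11/15)*(-96) = -2021/15*(-96) = 64672/5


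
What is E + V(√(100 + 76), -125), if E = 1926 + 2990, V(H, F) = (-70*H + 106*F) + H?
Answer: -8334 - 276*√11 ≈ -9249.4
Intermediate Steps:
V(H, F) = -69*H + 106*F
E = 4916
E + V(√(100 + 76), -125) = 4916 + (-69*√(100 + 76) + 106*(-125)) = 4916 + (-276*√11 - 13250) = 4916 + (-13250 - 276*√11) = -8334 - 276*√11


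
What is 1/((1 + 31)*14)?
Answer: 1/448 ≈ 0.0022321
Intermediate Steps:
1/((1 + 31)*14) = 1/(32*14) = 1/448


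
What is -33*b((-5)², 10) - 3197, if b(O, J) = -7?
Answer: -2966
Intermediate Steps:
-33*b((-5)², 10) - 3197 = -33*(-7) - 3197 = 231 - 3197 = -2966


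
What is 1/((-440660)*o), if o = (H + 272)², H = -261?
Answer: -1/53319860 ≈ -1.8755e-8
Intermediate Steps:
o = 121 (o = (-261 + 272)² = 11² = 121)
1/((-440660)*o) = 1/(-440660*121) = -1/440660*1/121 = -1/53319860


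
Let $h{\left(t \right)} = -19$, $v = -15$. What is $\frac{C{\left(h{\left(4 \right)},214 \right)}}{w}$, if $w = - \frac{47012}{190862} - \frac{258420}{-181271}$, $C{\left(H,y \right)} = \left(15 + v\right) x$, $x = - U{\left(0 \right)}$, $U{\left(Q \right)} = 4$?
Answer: $0$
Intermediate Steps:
$x = -4$ ($x = \left(-1\right) 4 = -4$)
$C{\left(H,y \right)} = 0$ ($C{\left(H,y \right)} = \left(15 - 15\right) \left(-4\right) = 0 \left(-4\right) = 0$)
$w = \frac{2914331842}{2471267543}$ ($w = \left(-47012\right) \frac{1}{190862} - - \frac{258420}{181271} = - \frac{3358}{13633} + \frac{258420}{181271} = \frac{2914331842}{2471267543} \approx 1.1793$)
$\frac{C{\left(h{\left(4 \right)},214 \right)}}{w} = \frac{0}{\frac{2914331842}{2471267543}} = 0 \cdot \frac{2471267543}{2914331842} = 0$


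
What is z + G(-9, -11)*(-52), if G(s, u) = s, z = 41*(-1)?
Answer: 427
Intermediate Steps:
z = -41
z + G(-9, -11)*(-52) = -41 - 9*(-52) = -41 + 468 = 427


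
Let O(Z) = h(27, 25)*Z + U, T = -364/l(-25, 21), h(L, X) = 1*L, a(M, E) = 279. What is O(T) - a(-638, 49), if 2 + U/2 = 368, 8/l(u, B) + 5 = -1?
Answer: 7824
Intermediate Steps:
l(u, B) = -4/3 (l(u, B) = 8/(-5 - 1) = 8/(-6) = 8*(-⅙) = -4/3)
h(L, X) = L
U = 732 (U = -4 + 2*368 = -4 + 736 = 732)
T = 273 (T = -364/(-4/3) = -364*(-¾) = 273)
O(Z) = 732 + 27*Z (O(Z) = 27*Z + 732 = 732 + 27*Z)
O(T) - a(-638, 49) = (732 + 27*273) - 1*279 = (732 + 7371) - 279 = 8103 - 279 = 7824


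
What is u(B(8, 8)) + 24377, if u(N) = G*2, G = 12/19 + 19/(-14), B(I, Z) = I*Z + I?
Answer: 3241948/133 ≈ 24376.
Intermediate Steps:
B(I, Z) = I + I*Z
G = -193/266 (G = 12*(1/19) + 19*(-1/14) = 12/19 - 19/14 = -193/266 ≈ -0.72556)
u(N) = -193/133 (u(N) = -193/266*2 = -193/133)
u(B(8, 8)) + 24377 = -193/133 + 24377 = 3241948/133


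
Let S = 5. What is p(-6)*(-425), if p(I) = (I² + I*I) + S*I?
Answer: -17850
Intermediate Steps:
p(I) = 2*I² + 5*I (p(I) = (I² + I*I) + 5*I = (I² + I²) + 5*I = 2*I² + 5*I)
p(-6)*(-425) = -6*(5 + 2*(-6))*(-425) = -6*(5 - 12)*(-425) = -6*(-7)*(-425) = 42*(-425) = -17850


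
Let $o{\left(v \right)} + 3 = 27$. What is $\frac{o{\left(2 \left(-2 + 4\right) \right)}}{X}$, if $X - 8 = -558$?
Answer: $- \frac{12}{275} \approx -0.043636$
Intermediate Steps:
$X = -550$ ($X = 8 - 558 = -550$)
$o{\left(v \right)} = 24$ ($o{\left(v \right)} = -3 + 27 = 24$)
$\frac{o{\left(2 \left(-2 + 4\right) \right)}}{X} = \frac{24}{-550} = 24 \left(- \frac{1}{550}\right) = - \frac{12}{275}$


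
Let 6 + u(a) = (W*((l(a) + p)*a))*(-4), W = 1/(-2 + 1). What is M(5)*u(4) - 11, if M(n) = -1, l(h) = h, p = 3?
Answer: -117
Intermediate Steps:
W = -1 (W = 1/(-1) = -1)
u(a) = -6 + 4*a*(3 + a) (u(a) = -6 - (a + 3)*a*(-4) = -6 - (3 + a)*a*(-4) = -6 - a*(3 + a)*(-4) = -6 + 4*a*(3 + a))
M(5)*u(4) - 11 = -(-6 + 4*4² + 12*4) - 11 = -(-6 + 4*16 + 48) - 11 = -(-6 + 64 + 48) - 11 = -1*106 - 11 = -106 - 11 = -117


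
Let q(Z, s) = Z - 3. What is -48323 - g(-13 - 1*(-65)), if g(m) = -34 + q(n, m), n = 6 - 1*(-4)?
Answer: -48296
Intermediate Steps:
n = 10 (n = 6 + 4 = 10)
q(Z, s) = -3 + Z
g(m) = -27 (g(m) = -34 + (-3 + 10) = -34 + 7 = -27)
-48323 - g(-13 - 1*(-65)) = -48323 - 1*(-27) = -48323 + 27 = -48296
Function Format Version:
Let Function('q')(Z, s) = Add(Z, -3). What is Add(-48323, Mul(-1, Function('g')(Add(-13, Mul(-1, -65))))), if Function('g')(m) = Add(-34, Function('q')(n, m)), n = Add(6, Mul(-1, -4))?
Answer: -48296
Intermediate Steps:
n = 10 (n = Add(6, 4) = 10)
Function('q')(Z, s) = Add(-3, Z)
Function('g')(m) = -27 (Function('g')(m) = Add(-34, Add(-3, 10)) = Add(-34, 7) = -27)
Add(-48323, Mul(-1, Function('g')(Add(-13, Mul(-1, -65))))) = Add(-48323, Mul(-1, -27)) = Add(-48323, 27) = -48296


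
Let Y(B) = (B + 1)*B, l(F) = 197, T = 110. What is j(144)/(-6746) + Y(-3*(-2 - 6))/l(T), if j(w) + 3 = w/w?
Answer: 2023997/664481 ≈ 3.0460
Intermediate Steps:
j(w) = -2 (j(w) = -3 + w/w = -3 + 1 = -2)
Y(B) = B*(1 + B) (Y(B) = (1 + B)*B = B*(1 + B))
j(144)/(-6746) + Y(-3*(-2 - 6))/l(T) = -2/(-6746) + ((-3*(-2 - 6))*(1 - 3*(-2 - 6)))/197 = -2*(-1/6746) + ((-3*(-8))*(1 - 3*(-8)))*(1/197) = 1/3373 + (24*(1 + 24))*(1/197) = 1/3373 + (24*25)*(1/197) = 1/3373 + 600*(1/197) = 1/3373 + 600/197 = 2023997/664481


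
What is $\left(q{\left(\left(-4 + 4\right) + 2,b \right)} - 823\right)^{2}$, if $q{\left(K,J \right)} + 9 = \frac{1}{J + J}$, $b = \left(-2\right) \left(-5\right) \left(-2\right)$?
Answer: $\frac{1107624961}{1600} \approx 6.9227 \cdot 10^{5}$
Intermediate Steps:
$b = -20$ ($b = 10 \left(-2\right) = -20$)
$q{\left(K,J \right)} = -9 + \frac{1}{2 J}$ ($q{\left(K,J \right)} = -9 + \frac{1}{J + J} = -9 + \frac{1}{2 J}$)
$\left(q{\left(\left(-4 + 4\right) + 2,b \right)} - 823\right)^{2} = \left(\left(-9 + \frac{1}{2 \left(-20\right)}\right) - 823\right)^{2} = \left(\left(-9 + \frac{1}{2} \left(- \frac{1}{20}\right)\right) - 823\right)^{2} = \left(\left(-9 - \frac{1}{40}\right) - 823\right)^{2} = \left(- \frac{361}{40} - 823\right)^{2} = \left(- \frac{33281}{40}\right)^{2} = \frac{1107624961}{1600}$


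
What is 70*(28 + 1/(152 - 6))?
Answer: 143115/73 ≈ 1960.5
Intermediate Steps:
70*(28 + 1/(152 - 6)) = 70*(28 + 1/146) = 70*(4089/146) = 143115/73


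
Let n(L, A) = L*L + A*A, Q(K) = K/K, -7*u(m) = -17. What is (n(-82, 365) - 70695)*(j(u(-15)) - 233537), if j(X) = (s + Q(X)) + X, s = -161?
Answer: -113289986948/7 ≈ -1.6184e+10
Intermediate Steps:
u(m) = 17/7 (u(m) = -⅐*(-17) = 17/7)
Q(K) = 1
j(X) = -160 + X (j(X) = (-161 + 1) + X = -160 + X)
n(L, A) = A² + L² (n(L, A) = L² + A² = A² + L²)
(n(-82, 365) - 70695)*(j(u(-15)) - 233537) = ((365² + (-82)²) - 70695)*((-160 + 17/7) - 233537) = ((133225 + 6724) - 70695)*(-1103/7 - 233537) = (139949 - 70695)*(-1635862/7) = 69254*(-1635862/7) = -113289986948/7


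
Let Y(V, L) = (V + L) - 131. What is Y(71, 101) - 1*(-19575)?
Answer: 19616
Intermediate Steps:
Y(V, L) = -131 + L + V (Y(V, L) = (L + V) - 131 = -131 + L + V)
Y(71, 101) - 1*(-19575) = (-131 + 101 + 71) - 1*(-19575) = 41 + 19575 = 19616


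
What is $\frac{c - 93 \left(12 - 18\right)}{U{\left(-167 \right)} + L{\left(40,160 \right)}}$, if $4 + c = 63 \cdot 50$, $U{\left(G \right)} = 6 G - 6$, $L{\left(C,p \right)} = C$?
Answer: $- \frac{463}{121} \approx -3.8264$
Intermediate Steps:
$U{\left(G \right)} = -6 + 6 G$
$c = 3146$ ($c = -4 + 63 \cdot 50 = -4 + 3150 = 3146$)
$\frac{c - 93 \left(12 - 18\right)}{U{\left(-167 \right)} + L{\left(40,160 \right)}} = \frac{3146 - 93 \left(12 - 18\right)}{\left(-6 + 6 \left(-167\right)\right) + 40} = \frac{3146 - -558}{\left(-6 - 1002\right) + 40} = \frac{3146 + 558}{-1008 + 40} = \frac{3704}{-968} = 3704 \left(- \frac{1}{968}\right) = - \frac{463}{121}$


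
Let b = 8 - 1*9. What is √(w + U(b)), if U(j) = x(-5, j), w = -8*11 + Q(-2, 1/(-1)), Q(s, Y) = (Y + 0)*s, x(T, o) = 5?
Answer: 9*I ≈ 9.0*I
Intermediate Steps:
Q(s, Y) = Y*s
b = -1 (b = 8 - 9 = -1)
w = -86 (w = -8*11 - 2/(-1) = -88 - 1*(-2) = -88 + 2 = -86)
U(j) = 5
√(w + U(b)) = √(-86 + 5) = √(-81) = 9*I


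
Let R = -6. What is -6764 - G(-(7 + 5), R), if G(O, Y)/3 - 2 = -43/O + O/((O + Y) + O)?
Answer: -135639/20 ≈ -6782.0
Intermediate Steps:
G(O, Y) = 6 - 129/O + 3*O/(Y + 2*O) (G(O, Y) = 6 + 3*(-43/O + O/((O + Y) + O)) = 6 + 3*(-43/O + O/(Y + 2*O)) = 6 + (-129/O + 3*O/(Y + 2*O)) = 6 - 129/O + 3*O/(Y + 2*O))
-6764 - G(-(7 + 5), R) = -6764 - 3*(-(-86)*(7 + 5) - 43*(-6) + 5*(-(7 + 5))**2 + 2*(-(7 + 5))*(-6))/(((-(7 + 5)))*(-6 + 2*(-(7 + 5)))) = -6764 - 3*(-(-86)*12 + 258 + 5*(-1*12)**2 + 2*(-1*12)*(-6))/(((-1*12))*(-6 + 2*(-1*12))) = -6764 - 3*(-86*(-12) + 258 + 5*(-12)**2 + 2*(-12)*(-6))/((-12)*(-6 + 2*(-12))) = -6764 - 3*(-1)*(1032 + 258 + 5*144 + 144)/(12*(-6 - 24)) = -6764 - 3*(-1)*(1032 + 258 + 720 + 144)/(12*(-30)) = -6764 - 3*(-1)*(-1)*2154/(12*30) = -6764 - 1*359/20 = -6764 - 359/20 = -135639/20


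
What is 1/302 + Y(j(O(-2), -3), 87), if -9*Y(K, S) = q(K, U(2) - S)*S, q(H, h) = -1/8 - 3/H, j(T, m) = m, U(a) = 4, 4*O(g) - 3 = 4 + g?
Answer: -30641/3624 ≈ -8.4550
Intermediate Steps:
O(g) = 7/4 + g/4 (O(g) = ¾ + (4 + g)/4 = ¾ + (1 + g/4) = 7/4 + g/4)
q(H, h) = -⅛ - 3/H (q(H, h) = -1*⅛ - 3/H = -⅛ - 3/H)
Y(K, S) = -S*(-24 - K)/(72*K) (Y(K, S) = -(-24 - K)/(8*K)*S/9 = -S*(-24 - K)/(72*K))
1/302 + Y(j(O(-2), -3), 87) = 1/302 + (1/72)*87*(24 - 3)/(-3) = 1/302 + (1/72)*87*(-⅓)*21 = 1/302 - 203/24 = -30641/3624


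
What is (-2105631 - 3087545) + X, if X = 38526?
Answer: -5154650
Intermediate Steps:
(-2105631 - 3087545) + X = (-2105631 - 3087545) + 38526 = -5193176 + 38526 = -5154650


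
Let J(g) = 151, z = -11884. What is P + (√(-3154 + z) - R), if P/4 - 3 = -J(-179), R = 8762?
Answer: -9354 + I*√15038 ≈ -9354.0 + 122.63*I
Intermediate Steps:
P = -592 (P = 12 + 4*(-1*151) = 12 + 4*(-151) = 12 - 604 = -592)
P + (√(-3154 + z) - R) = -592 + (√(-3154 - 11884) - 1*8762) = -592 + (√(-15038) - 8762) = -592 + (I*√15038 - 8762) = -592 + (-8762 + I*√15038) = -9354 + I*√15038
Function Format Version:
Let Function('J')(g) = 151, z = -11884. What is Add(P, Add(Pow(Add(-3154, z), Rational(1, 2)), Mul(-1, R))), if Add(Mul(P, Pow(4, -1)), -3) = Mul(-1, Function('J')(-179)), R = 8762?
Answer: Add(-9354, Mul(I, Pow(15038, Rational(1, 2)))) ≈ Add(-9354.0, Mul(122.63, I))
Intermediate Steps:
P = -592 (P = Add(12, Mul(4, Mul(-1, 151))) = Add(12, Mul(4, -151)) = Add(12, -604) = -592)
Add(P, Add(Pow(Add(-3154, z), Rational(1, 2)), Mul(-1, R))) = Add(-592, Add(Pow(Add(-3154, -11884), Rational(1, 2)), Mul(-1, 8762))) = Add(-592, Add(Pow(-15038, Rational(1, 2)), -8762)) = Add(-592, Add(Mul(I, Pow(15038, Rational(1, 2))), -8762)) = Add(-592, Add(-8762, Mul(I, Pow(15038, Rational(1, 2))))) = Add(-9354, Mul(I, Pow(15038, Rational(1, 2))))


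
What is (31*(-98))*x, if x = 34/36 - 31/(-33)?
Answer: -566587/99 ≈ -5723.1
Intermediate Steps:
x = 373/198 (x = 34*(1/36) - 31*(-1/33) = 17/18 + 31/33 = 373/198 ≈ 1.8838)
(31*(-98))*x = (31*(-98))*(373/198) = -3038*373/198 = -566587/99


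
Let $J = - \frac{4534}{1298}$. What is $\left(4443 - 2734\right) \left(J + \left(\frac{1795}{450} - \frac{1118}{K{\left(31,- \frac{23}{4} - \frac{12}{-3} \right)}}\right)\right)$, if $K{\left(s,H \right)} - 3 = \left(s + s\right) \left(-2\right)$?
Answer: $\frac{10690053059}{642510} \approx 16638.0$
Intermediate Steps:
$J = - \frac{2267}{649}$ ($J = \left(-4534\right) \frac{1}{1298} = - \frac{2267}{649} \approx -3.4931$)
$K{\left(s,H \right)} = 3 - 4 s$ ($K{\left(s,H \right)} = 3 + \left(s + s\right) \left(-2\right) = 3 + 2 s \left(-2\right) = 3 - 4 s$)
$\left(4443 - 2734\right) \left(J + \left(\frac{1795}{450} - \frac{1118}{K{\left(31,- \frac{23}{4} - \frac{12}{-3} \right)}}\right)\right) = \left(4443 - 2734\right) \left(- \frac{2267}{649} - \left(- \frac{359}{90} + \frac{1118}{3 - 124}\right)\right) = 1709 \left(- \frac{2267}{649} - \left(- \frac{359}{90} + \frac{1118}{3 - 124}\right)\right) = 1709 \left(- \frac{2267}{649} - \left(- \frac{359}{90} + \frac{1118}{-121}\right)\right) = 1709 \left(- \frac{2267}{649} + \left(\frac{359}{90} - - \frac{1118}{121}\right)\right) = 1709 \left(- \frac{2267}{649} + \left(\frac{359}{90} + \frac{1118}{121}\right)\right) = 1709 \left(- \frac{2267}{649} + \frac{144059}{10890}\right) = 1709 \cdot \frac{6255151}{642510} = \frac{10690053059}{642510}$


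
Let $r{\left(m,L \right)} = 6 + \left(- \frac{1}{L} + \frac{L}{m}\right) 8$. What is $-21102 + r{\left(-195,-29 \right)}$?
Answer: $- \frac{119289592}{5655} \approx -21095.0$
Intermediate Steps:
$r{\left(m,L \right)} = 6 - \frac{8}{L} + \frac{8 L}{m}$ ($r{\left(m,L \right)} = 6 + \left(- \frac{8}{L} + \frac{8 L}{m}\right) = 6 - \frac{8}{L} + \frac{8 L}{m}$)
$-21102 + r{\left(-195,-29 \right)} = -21102 + \left(6 - \frac{8}{-29} + 8 \left(-29\right) \frac{1}{-195}\right) = -21102 + \left(6 - - \frac{8}{29} + 8 \left(-29\right) \left(- \frac{1}{195}\right)\right) = -21102 + \left(6 + \frac{8}{29} + \frac{232}{195}\right) = -21102 + \frac{42218}{5655} = - \frac{119289592}{5655}$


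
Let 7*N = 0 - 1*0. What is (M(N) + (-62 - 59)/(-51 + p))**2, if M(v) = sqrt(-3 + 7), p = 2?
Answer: 47961/2401 ≈ 19.975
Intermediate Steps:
N = 0 (N = (0 - 1*0)/7 = (0 + 0)/7 = (1/7)*0 = 0)
M(v) = 2 (M(v) = sqrt(4) = 2)
(M(N) + (-62 - 59)/(-51 + p))**2 = (2 + (-62 - 59)/(-51 + 2))**2 = (2 - 121/(-49))**2 = (2 - 121*(-1/49))**2 = (2 + 121/49)**2 = (219/49)**2 = 47961/2401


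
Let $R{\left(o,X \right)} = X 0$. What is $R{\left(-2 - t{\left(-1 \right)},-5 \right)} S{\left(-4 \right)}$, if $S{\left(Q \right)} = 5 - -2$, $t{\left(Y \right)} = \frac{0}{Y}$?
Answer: $0$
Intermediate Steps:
$t{\left(Y \right)} = 0$
$R{\left(o,X \right)} = 0$
$S{\left(Q \right)} = 7$ ($S{\left(Q \right)} = 5 + 2 = 7$)
$R{\left(-2 - t{\left(-1 \right)},-5 \right)} S{\left(-4 \right)} = 0 \cdot 7 = 0$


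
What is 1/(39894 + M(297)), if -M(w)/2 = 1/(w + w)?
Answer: 297/11848517 ≈ 2.5066e-5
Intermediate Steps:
M(w) = -1/w (M(w) = -2/(w + w) = -2*1/(2*w) = -1/w)
1/(39894 + M(297)) = 1/(39894 - 1/297) = 1/(11848517/297) = 297/11848517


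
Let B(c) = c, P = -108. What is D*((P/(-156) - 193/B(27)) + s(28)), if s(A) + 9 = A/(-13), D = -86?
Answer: 531566/351 ≈ 1514.4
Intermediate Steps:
s(A) = -9 - A/13 (s(A) = -9 + A/(-13) = -9 + A*(-1/13) = -9 - A/13)
D*((P/(-156) - 193/B(27)) + s(28)) = -86*((-108/(-156) - 193/27) + (-9 - 1/13*28)) = -86*((-108*(-1/156) - 193*1/27) + (-9 - 28/13)) = -86*((9/13 - 193/27) - 145/13) = -86*(-2266/351 - 145/13) = -86*(-6181/351) = 531566/351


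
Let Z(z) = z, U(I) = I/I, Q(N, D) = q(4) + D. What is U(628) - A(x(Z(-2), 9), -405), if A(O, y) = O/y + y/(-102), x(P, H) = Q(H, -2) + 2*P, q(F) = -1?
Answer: -41143/13770 ≈ -2.9879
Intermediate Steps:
Q(N, D) = -1 + D
U(I) = 1
x(P, H) = -3 + 2*P (x(P, H) = (-1 - 2) + 2*P = -3 + 2*P)
A(O, y) = -y/102 + O/y (A(O, y) = O/y + y*(-1/102) = O/y - y/102 = -y/102 + O/y)
U(628) - A(x(Z(-2), 9), -405) = 1 - (-1/102*(-405) + (-3 + 2*(-2))/(-405)) = 1 - (135/34 + (-3 - 4)*(-1/405)) = 1 - (135/34 - 7*(-1/405)) = 1 - (135/34 + 7/405) = 1 - 1*54913/13770 = 1 - 54913/13770 = -41143/13770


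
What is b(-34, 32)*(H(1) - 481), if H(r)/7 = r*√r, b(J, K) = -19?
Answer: 9006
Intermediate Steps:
H(r) = 7*r^(3/2) (H(r) = 7*(r*√r) = 7*r^(3/2))
b(-34, 32)*(H(1) - 481) = -19*(7*1^(3/2) - 481) = -19*(7*1 - 481) = -19*(7 - 481) = -19*(-474) = 9006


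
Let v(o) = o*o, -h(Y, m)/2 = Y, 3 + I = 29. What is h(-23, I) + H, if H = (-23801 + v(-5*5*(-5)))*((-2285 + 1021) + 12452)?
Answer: -91473042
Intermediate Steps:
I = 26 (I = -3 + 29 = 26)
h(Y, m) = -2*Y
v(o) = o²
H = -91473088 (H = (-23801 + (-5*5*(-5))²)*((-2285 + 1021) + 12452) = (-23801 + (-25*(-5))²)*(-1264 + 12452) = (-23801 + 125²)*11188 = (-23801 + 15625)*11188 = -8176*11188 = -91473088)
h(-23, I) + H = -2*(-23) - 91473088 = 46 - 91473088 = -91473042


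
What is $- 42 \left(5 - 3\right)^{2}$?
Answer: $-168$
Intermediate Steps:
$- 42 \left(5 - 3\right)^{2} = - 42 \cdot 2^{2} = \left(-42\right) 4 = -168$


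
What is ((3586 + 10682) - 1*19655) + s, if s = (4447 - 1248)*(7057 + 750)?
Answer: 24969206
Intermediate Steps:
s = 24974593 (s = 3199*7807 = 24974593)
((3586 + 10682) - 1*19655) + s = ((3586 + 10682) - 1*19655) + 24974593 = (14268 - 19655) + 24974593 = -5387 + 24974593 = 24969206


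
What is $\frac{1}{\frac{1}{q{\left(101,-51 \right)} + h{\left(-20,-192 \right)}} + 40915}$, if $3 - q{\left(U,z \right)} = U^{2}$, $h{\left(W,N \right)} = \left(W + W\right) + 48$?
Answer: $\frac{10190}{416923849} \approx 2.4441 \cdot 10^{-5}$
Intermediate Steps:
$h{\left(W,N \right)} = 48 + 2 W$ ($h{\left(W,N \right)} = 2 W + 48 = 48 + 2 W$)
$q{\left(U,z \right)} = 3 - U^{2}$
$\frac{1}{\frac{1}{q{\left(101,-51 \right)} + h{\left(-20,-192 \right)}} + 40915} = \frac{1}{\frac{1}{\left(3 - 101^{2}\right) + \left(48 + 2 \left(-20\right)\right)} + 40915} = \frac{1}{\frac{1}{\left(3 - 10201\right) + \left(48 - 40\right)} + 40915} = \frac{1}{\frac{1}{\left(3 - 10201\right) + 8} + 40915} = \frac{1}{\frac{1}{-10198 + 8} + 40915} = \frac{1}{\frac{1}{-10190} + 40915} = \frac{1}{- \frac{1}{10190} + 40915} = \frac{1}{\frac{416923849}{10190}} = \frac{10190}{416923849}$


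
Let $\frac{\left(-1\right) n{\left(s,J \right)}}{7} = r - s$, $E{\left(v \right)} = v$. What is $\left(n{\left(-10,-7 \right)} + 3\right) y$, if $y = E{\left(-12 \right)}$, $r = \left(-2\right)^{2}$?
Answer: $1140$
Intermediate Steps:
$r = 4$
$y = -12$
$n{\left(s,J \right)} = -28 + 7 s$ ($n{\left(s,J \right)} = - 7 \left(4 - s\right) = -28 + 7 s$)
$\left(n{\left(-10,-7 \right)} + 3\right) y = \left(\left(-28 + 7 \left(-10\right)\right) + 3\right) \left(-12\right) = \left(\left(-28 - 70\right) + 3\right) \left(-12\right) = \left(-98 + 3\right) \left(-12\right) = \left(-95\right) \left(-12\right) = 1140$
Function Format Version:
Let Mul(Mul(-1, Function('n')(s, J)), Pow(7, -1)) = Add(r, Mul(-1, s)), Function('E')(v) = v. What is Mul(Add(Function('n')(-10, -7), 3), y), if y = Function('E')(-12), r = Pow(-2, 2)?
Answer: 1140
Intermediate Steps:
r = 4
y = -12
Function('n')(s, J) = Add(-28, Mul(7, s)) (Function('n')(s, J) = Mul(-7, Add(4, Mul(-1, s))) = Add(-28, Mul(7, s)))
Mul(Add(Function('n')(-10, -7), 3), y) = Mul(Add(Add(-28, Mul(7, -10)), 3), -12) = Mul(Add(Add(-28, -70), 3), -12) = Mul(Add(-98, 3), -12) = Mul(-95, -12) = 1140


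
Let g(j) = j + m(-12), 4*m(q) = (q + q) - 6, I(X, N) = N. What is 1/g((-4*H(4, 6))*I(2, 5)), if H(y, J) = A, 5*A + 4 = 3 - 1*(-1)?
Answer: -2/15 ≈ -0.13333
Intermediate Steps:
A = 0 (A = -4/5 + (3 - 1*(-1))/5 = -4/5 + (3 + 1)/5 = -4/5 + (1/5)*4 = -4/5 + 4/5 = 0)
H(y, J) = 0
m(q) = -3/2 + q/2 (m(q) = ((q + q) - 6)/4 = (2*q - 6)/4 = (-6 + 2*q)/4 = -3/2 + q/2)
g(j) = -15/2 + j (g(j) = j + (-3/2 + (1/2)*(-12)) = j + (-3/2 - 6) = j - 15/2 = -15/2 + j)
1/g((-4*H(4, 6))*I(2, 5)) = 1/(-15/2 - 4*0*5) = 1/(-15/2 + 0*5) = 1/(-15/2 + 0) = 1/(-15/2) = -2/15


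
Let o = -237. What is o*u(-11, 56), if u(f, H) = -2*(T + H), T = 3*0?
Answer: 26544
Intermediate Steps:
T = 0
u(f, H) = -2*H (u(f, H) = -2*(0 + H) = -2*H)
o*u(-11, 56) = -(-474)*56 = -237*(-112) = 26544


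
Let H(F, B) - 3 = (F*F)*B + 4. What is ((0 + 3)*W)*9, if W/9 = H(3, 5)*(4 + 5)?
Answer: 113724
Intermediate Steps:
H(F, B) = 7 + B*F² (H(F, B) = 3 + ((F*F)*B + 4) = 3 + (F²*B + 4) = 3 + (B*F² + 4) = 3 + (4 + B*F²) = 7 + B*F²)
W = 4212 (W = 9*((7 + 5*3²)*(4 + 5)) = 9*((7 + 5*9)*9) = 9*((7 + 45)*9) = 9*(52*9) = 9*468 = 4212)
((0 + 3)*W)*9 = ((0 + 3)*4212)*9 = (3*4212)*9 = 12636*9 = 113724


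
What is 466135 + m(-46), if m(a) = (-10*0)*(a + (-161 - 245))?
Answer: 466135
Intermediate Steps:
m(a) = 0 (m(a) = 0*(a - 406) = 0*(-406 + a) = 0)
466135 + m(-46) = 466135 + 0 = 466135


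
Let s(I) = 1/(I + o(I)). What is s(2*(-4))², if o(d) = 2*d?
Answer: 1/576 ≈ 0.0017361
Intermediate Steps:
s(I) = 1/(3*I) (s(I) = 1/(I + 2*I) = 1/(3*I))
s(2*(-4))² = (1/(3*((2*(-4)))))² = ((⅓)/(-8))² = ((⅓)*(-⅛))² = (-1/24)² = 1/576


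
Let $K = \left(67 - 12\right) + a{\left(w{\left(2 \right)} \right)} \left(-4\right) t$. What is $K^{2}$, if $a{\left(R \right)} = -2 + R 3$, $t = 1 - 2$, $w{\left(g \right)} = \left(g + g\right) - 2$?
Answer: $5041$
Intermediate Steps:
$w{\left(g \right)} = -2 + 2 g$ ($w{\left(g \right)} = 2 g - 2 = -2 + 2 g$)
$t = -1$ ($t = 1 - 2 = -1$)
$a{\left(R \right)} = -2 + 3 R$
$K = 71$ ($K = \left(67 - 12\right) + \left(-2 + 3 \left(-2 + 2 \cdot 2\right)\right) \left(-4\right) \left(-1\right) = 55 + \left(-2 + 3 \left(-2 + 4\right)\right) \left(-4\right) \left(-1\right) = 55 + \left(-2 + 3 \cdot 2\right) \left(-4\right) \left(-1\right) = 55 + \left(-2 + 6\right) \left(-4\right) \left(-1\right) = 55 + 4 \left(-4\right) \left(-1\right) = 55 - -16 = 55 + 16 = 71$)
$K^{2} = 71^{2} = 5041$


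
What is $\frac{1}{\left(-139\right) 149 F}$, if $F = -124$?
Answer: $\frac{1}{2568164} \approx 3.8938 \cdot 10^{-7}$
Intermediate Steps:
$\frac{1}{\left(-139\right) 149 F} = \frac{1}{\left(-139\right) 149 \left(-124\right)} = \frac{1}{\left(-20711\right) \left(-124\right)} = \frac{1}{2568164}$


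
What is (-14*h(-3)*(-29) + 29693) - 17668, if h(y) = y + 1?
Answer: 11213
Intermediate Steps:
h(y) = 1 + y
(-14*h(-3)*(-29) + 29693) - 17668 = (-14*(1 - 3)*(-29) + 29693) - 17668 = (-14*(-2)*(-29) + 29693) - 17668 = (28*(-29) + 29693) - 17668 = (-812 + 29693) - 17668 = 28881 - 17668 = 11213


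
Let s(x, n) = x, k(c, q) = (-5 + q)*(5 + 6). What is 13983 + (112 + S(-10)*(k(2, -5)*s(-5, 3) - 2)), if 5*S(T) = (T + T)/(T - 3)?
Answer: 185427/13 ≈ 14264.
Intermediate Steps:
k(c, q) = -55 + 11*q (k(c, q) = (-5 + q)*11 = -55 + 11*q)
S(T) = 2*T/(5*(-3 + T)) (S(T) = ((T + T)/(T - 3))/5 = ((2*T)/(-3 + T))/5 = (2*T/(-3 + T))/5 = 2*T/(5*(-3 + T)))
13983 + (112 + S(-10)*(k(2, -5)*s(-5, 3) - 2)) = 13983 + (112 + ((2/5)*(-10)/(-3 - 10))*((-55 + 11*(-5))*(-5) - 2)) = 13983 + (112 + ((2/5)*(-10)/(-13))*((-55 - 55)*(-5) - 2)) = 13983 + (112 + ((2/5)*(-10)*(-1/13))*(-110*(-5) - 2)) = 13983 + (112 + 4*(550 - 2)/13) = 13983 + (112 + (4/13)*548) = 13983 + (112 + 2192/13) = 13983 + 3648/13 = 185427/13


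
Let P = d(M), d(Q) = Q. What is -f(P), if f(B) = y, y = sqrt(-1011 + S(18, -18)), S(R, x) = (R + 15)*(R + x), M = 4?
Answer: -I*sqrt(1011) ≈ -31.796*I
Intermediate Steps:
S(R, x) = (15 + R)*(R + x)
P = 4
y = I*sqrt(1011) (y = sqrt(-1011 + (18**2 + 15*18 + 15*(-18) + 18*(-18))) = sqrt(-1011 + (324 + 270 - 270 - 324)) = sqrt(-1011 + 0) = sqrt(-1011) = I*sqrt(1011) ≈ 31.796*I)
f(B) = I*sqrt(1011)
-f(P) = -I*sqrt(1011)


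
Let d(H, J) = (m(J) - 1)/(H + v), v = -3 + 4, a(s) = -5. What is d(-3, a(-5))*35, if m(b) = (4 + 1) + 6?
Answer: -175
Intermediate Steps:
m(b) = 11 (m(b) = 5 + 6 = 11)
v = 1
d(H, J) = 10/(1 + H) (d(H, J) = (11 - 1)/(H + 1) = 10/(1 + H))
d(-3, a(-5))*35 = (10/(1 - 3))*35 = (10/(-2))*35 = (10*(-½))*35 = -5*35 = -175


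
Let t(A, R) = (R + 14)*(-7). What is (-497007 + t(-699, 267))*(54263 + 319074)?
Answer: -186285456238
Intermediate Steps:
t(A, R) = -98 - 7*R (t(A, R) = (14 + R)*(-7) = -98 - 7*R)
(-497007 + t(-699, 267))*(54263 + 319074) = (-497007 + (-98 - 7*267))*(54263 + 319074) = (-497007 + (-98 - 1869))*373337 = (-497007 - 1967)*373337 = -498974*373337 = -186285456238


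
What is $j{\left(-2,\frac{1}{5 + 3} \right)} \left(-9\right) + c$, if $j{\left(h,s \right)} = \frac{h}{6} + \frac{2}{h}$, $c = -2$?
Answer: $10$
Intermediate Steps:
$j{\left(h,s \right)} = \frac{2}{h} + \frac{h}{6}$ ($j{\left(h,s \right)} = h \frac{1}{6} + \frac{2}{h} = \frac{h}{6} + \frac{2}{h} = \frac{2}{h} + \frac{h}{6}$)
$j{\left(-2,\frac{1}{5 + 3} \right)} \left(-9\right) + c = \left(\frac{2}{-2} + \frac{1}{6} \left(-2\right)\right) \left(-9\right) - 2 = \left(2 \left(- \frac{1}{2}\right) - \frac{1}{3}\right) \left(-9\right) - 2 = \left(-1 - \frac{1}{3}\right) \left(-9\right) - 2 = \left(- \frac{4}{3}\right) \left(-9\right) - 2 = 12 - 2 = 10$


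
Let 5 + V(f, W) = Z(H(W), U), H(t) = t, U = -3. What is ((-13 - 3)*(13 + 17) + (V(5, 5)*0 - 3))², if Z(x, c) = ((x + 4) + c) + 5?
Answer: 233289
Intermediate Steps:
Z(x, c) = 9 + c + x (Z(x, c) = ((4 + x) + c) + 5 = (4 + c + x) + 5 = 9 + c + x)
V(f, W) = 1 + W (V(f, W) = -5 + (9 - 3 + W) = -5 + (6 + W) = 1 + W)
((-13 - 3)*(13 + 17) + (V(5, 5)*0 - 3))² = ((-13 - 3)*(13 + 17) + ((1 + 5)*0 - 3))² = (-16*30 + (6*0 - 3))² = (-480 + (0 - 3))² = (-480 - 3)² = (-483)² = 233289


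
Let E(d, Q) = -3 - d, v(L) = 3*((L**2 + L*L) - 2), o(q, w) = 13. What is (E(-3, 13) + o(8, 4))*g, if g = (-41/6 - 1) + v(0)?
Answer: -1079/6 ≈ -179.83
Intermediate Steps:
v(L) = -6 + 6*L**2 (v(L) = 3*((L**2 + L**2) - 2) = 3*(2*L**2 - 2) = 3*(-2 + 2*L**2) = -6 + 6*L**2)
g = -83/6 (g = (-41/6 - 1) + (-6 + 6*0**2) = (-41*1/6 - 1) + (-6 + 6*0) = (-41/6 - 1) + (-6 + 0) = -47/6 - 6 = -83/6 ≈ -13.833)
(E(-3, 13) + o(8, 4))*g = ((-3 - 1*(-3)) + 13)*(-83/6) = ((-3 + 3) + 13)*(-83/6) = (0 + 13)*(-83/6) = 13*(-83/6) = -1079/6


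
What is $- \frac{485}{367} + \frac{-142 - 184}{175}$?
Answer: $- \frac{204517}{64225} \approx -3.1844$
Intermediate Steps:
$- \frac{485}{367} + \frac{-142 - 184}{175} = \left(-485\right) \frac{1}{367} - \frac{326}{175} = - \frac{485}{367} - \frac{326}{175} = - \frac{204517}{64225}$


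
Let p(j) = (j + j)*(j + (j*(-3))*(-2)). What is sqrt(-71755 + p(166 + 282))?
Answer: sqrt(2738101) ≈ 1654.7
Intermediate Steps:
p(j) = 14*j**2 (p(j) = (2*j)*(j - 3*j*(-2)) = (2*j)*(j + 6*j) = (2*j)*(7*j) = 14*j**2)
sqrt(-71755 + p(166 + 282)) = sqrt(-71755 + 14*(166 + 282)**2) = sqrt(-71755 + 14*448**2) = sqrt(-71755 + 14*200704) = sqrt(-71755 + 2809856) = sqrt(2738101)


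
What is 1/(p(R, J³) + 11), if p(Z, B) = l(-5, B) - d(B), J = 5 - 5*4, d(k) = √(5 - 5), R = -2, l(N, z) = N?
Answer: ⅙ ≈ 0.16667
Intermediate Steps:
d(k) = 0 (d(k) = √0 = 0)
J = -15 (J = 5 - 20 = -15)
p(Z, B) = -5 (p(Z, B) = -5 - 1*0 = -5 + 0 = -5)
1/(p(R, J³) + 11) = 1/(-5 + 11) = 1/6 = ⅙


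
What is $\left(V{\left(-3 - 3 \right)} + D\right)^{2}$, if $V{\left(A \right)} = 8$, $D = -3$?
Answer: $25$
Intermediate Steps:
$\left(V{\left(-3 - 3 \right)} + D\right)^{2} = \left(8 - 3\right)^{2} = 5^{2} = 25$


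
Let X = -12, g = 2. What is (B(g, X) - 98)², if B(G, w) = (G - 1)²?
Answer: 9409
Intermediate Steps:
B(G, w) = (-1 + G)²
(B(g, X) - 98)² = ((-1 + 2)² - 98)² = (1² - 98)² = (1 - 98)² = (-97)² = 9409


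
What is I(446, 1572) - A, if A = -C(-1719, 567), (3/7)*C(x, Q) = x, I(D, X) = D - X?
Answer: -5137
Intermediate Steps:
C(x, Q) = 7*x/3
A = 4011 (A = -7*(-1719)/3 = -1*(-4011) = 4011)
I(446, 1572) - A = (446 - 1*1572) - 1*4011 = (446 - 1572) - 4011 = -1126 - 4011 = -5137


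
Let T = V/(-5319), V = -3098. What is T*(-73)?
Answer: -226154/5319 ≈ -42.518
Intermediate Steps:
T = 3098/5319 (T = -3098/(-5319) = -3098*(-1/5319) = 3098/5319 ≈ 0.58244)
T*(-73) = (3098/5319)*(-73) = -226154/5319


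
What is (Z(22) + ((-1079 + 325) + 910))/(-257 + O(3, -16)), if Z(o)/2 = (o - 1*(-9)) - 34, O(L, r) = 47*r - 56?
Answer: -10/71 ≈ -0.14085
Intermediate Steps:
O(L, r) = -56 + 47*r
Z(o) = -50 + 2*o (Z(o) = 2*((o - 1*(-9)) - 34) = 2*((o + 9) - 34) = 2*((9 + o) - 34) = 2*(-25 + o) = -50 + 2*o)
(Z(22) + ((-1079 + 325) + 910))/(-257 + O(3, -16)) = ((-50 + 2*22) + ((-1079 + 325) + 910))/(-257 + (-56 + 47*(-16))) = ((-50 + 44) + (-754 + 910))/(-257 + (-56 - 752)) = (-6 + 156)/(-257 - 808) = 150/(-1065) = 150*(-1/1065) = -10/71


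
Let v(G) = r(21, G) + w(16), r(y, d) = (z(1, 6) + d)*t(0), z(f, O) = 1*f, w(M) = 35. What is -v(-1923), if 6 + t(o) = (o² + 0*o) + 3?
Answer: -5801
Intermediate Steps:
z(f, O) = f
t(o) = -3 + o² (t(o) = -6 + ((o² + 0*o) + 3) = -6 + ((o² + 0) + 3) = -6 + (o² + 3) = -6 + (3 + o²) = -3 + o²)
r(y, d) = -3 - 3*d (r(y, d) = (1 + d)*(-3 + 0²) = (1 + d)*(-3 + 0) = (1 + d)*(-3) = -3 - 3*d)
v(G) = 32 - 3*G (v(G) = (-3 - 3*G) + 35 = 32 - 3*G)
-v(-1923) = -(32 - 3*(-1923)) = -(32 + 5769) = -1*5801 = -5801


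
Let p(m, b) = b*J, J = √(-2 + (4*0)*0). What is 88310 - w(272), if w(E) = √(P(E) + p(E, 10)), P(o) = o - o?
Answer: 88310 - 2^(¾)*√5*√I ≈ 88307.0 - 2.6591*I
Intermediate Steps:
J = I*√2 (J = √(-2 + 0*0) = √(-2 + 0) = √(-2) = I*√2 ≈ 1.4142*I)
P(o) = 0
p(m, b) = I*b*√2 (p(m, b) = b*(I*√2) = I*b*√2)
w(E) = 2^(¾)*√5*√I (w(E) = √(0 + I*10*√2) = √(0 + 10*I*√2) = √(10*I*√2) = 2^(¾)*√5*√I)
88310 - w(272) = 88310 - 2^(¾)*√5*√I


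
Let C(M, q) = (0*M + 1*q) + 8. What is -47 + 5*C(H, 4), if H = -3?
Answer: 13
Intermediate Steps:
C(M, q) = 8 + q (C(M, q) = (0 + q) + 8 = q + 8 = 8 + q)
-47 + 5*C(H, 4) = -47 + 5*(8 + 4) = -47 + 5*12 = -47 + 60 = 13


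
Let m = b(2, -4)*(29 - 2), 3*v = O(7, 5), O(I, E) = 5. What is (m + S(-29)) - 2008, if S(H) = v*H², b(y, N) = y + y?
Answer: -1495/3 ≈ -498.33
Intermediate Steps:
b(y, N) = 2*y
v = 5/3 (v = (⅓)*5 = 5/3 ≈ 1.6667)
m = 108 (m = (2*2)*(29 - 2) = 4*27 = 108)
S(H) = 5*H²/3
(m + S(-29)) - 2008 = (108 + (5/3)*(-29)²) - 2008 = (108 + (5/3)*841) - 2008 = (108 + 4205/3) - 2008 = 4529/3 - 2008 = -1495/3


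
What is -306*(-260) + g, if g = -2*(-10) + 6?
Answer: 79586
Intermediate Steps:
g = 26 (g = 20 + 6 = 26)
-306*(-260) + g = -306*(-260) + 26 = 79560 + 26 = 79586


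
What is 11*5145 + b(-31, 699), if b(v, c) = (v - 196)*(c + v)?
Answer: -95041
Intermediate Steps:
b(v, c) = (-196 + v)*(c + v)
11*5145 + b(-31, 699) = 11*5145 + ((-31)² - 196*699 - 196*(-31) + 699*(-31)) = 56595 + (961 - 137004 + 6076 - 21669) = 56595 - 151636 = -95041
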